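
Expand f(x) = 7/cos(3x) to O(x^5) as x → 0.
7 + 63*x**2/2 + 945*x**4/8 + O(x**5)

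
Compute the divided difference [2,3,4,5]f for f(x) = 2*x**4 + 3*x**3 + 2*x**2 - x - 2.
31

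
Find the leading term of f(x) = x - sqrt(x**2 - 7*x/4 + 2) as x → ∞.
7/8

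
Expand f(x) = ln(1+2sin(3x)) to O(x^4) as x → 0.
6*x - 18*x**2 + 63*x**3 + O(x**4)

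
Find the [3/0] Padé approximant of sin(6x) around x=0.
-36*x**3 + 6*x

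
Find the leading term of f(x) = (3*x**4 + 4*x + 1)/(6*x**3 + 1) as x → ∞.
x/2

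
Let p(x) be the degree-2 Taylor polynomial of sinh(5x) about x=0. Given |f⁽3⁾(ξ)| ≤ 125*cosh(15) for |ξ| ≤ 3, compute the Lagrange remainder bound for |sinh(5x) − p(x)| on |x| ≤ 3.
1125*cosh(15)/2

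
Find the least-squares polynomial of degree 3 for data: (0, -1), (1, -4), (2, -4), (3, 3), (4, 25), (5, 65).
-1 + (-50/21)x + (-41/28)x² + (11/12)x³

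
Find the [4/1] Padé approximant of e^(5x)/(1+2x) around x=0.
(38125*x**4/5976 + 375*x**3/83 + 825*x**2/166 + 620*x/249 + 1)/(1 - 127*x/249)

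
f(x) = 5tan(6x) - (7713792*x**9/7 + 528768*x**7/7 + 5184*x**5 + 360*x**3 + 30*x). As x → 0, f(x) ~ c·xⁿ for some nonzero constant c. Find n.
11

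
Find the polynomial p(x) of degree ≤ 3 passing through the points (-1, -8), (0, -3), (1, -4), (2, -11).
-3*x**2 + 2*x - 3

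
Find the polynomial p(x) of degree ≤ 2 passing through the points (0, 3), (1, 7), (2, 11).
4*x + 3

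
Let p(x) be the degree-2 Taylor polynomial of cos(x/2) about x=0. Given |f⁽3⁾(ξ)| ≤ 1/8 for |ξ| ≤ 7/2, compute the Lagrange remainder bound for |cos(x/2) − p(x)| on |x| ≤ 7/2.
343/384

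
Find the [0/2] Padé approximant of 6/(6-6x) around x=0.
1/(1 - x)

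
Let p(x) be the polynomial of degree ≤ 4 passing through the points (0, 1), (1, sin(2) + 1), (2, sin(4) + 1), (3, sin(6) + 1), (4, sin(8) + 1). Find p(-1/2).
-105*sin(2)/32 + 189*sin(4)/64 + 35*sin(8)/128 - 45*sin(6)/32 + 1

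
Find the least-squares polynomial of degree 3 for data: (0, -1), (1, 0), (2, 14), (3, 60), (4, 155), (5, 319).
-64/63 + (229/378)x + (-667/252)x² + (331/108)x³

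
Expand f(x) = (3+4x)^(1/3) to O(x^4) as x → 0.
3**(1/3) + 4*3**(1/3)*x/9 - 16*3**(1/3)*x**2/81 + 320*3**(1/3)*x**3/2187 + O(x**4)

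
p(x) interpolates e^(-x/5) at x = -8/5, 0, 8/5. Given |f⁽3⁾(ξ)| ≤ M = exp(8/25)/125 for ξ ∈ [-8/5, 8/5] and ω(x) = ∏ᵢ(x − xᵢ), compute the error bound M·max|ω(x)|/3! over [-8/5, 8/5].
512*sqrt(3)*exp(8/25)/421875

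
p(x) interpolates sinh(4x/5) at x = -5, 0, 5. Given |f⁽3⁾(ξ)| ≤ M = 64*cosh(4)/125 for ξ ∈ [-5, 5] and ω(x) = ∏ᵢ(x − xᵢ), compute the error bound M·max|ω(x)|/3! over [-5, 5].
64*sqrt(3)*cosh(4)/27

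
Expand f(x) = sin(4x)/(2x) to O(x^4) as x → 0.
2 - 16*x**2/3 + O(x**4)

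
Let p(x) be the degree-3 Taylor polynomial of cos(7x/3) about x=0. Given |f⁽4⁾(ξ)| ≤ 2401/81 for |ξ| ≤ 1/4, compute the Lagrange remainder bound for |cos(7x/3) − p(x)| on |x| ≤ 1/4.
2401/497664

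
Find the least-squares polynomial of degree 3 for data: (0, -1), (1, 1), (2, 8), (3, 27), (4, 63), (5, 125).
-22/21 + (122/63)x + (-19/21)x² + (10/9)x³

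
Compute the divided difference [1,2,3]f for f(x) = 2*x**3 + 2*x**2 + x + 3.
14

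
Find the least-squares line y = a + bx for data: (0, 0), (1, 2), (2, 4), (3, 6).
a = 0, b = 2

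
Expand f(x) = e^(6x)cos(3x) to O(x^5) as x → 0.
1 + 6*x + 27*x**2/2 + 9*x**3 - 189*x**4/8 + O(x**5)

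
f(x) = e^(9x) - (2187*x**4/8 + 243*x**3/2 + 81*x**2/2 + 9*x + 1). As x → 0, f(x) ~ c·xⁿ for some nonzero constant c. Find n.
5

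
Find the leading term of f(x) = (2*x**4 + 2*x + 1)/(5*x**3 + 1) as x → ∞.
2*x/5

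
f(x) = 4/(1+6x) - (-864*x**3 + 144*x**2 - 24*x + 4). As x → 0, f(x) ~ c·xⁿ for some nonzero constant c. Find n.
4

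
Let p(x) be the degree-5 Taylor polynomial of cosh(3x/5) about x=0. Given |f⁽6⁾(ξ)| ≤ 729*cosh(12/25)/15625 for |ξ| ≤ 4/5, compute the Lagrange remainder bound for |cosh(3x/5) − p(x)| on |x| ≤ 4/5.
20736*cosh(12/25)/1220703125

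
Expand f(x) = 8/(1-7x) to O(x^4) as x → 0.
8 + 56*x + 392*x**2 + 2744*x**3 + O(x**4)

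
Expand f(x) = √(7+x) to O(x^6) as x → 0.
sqrt(7) + sqrt(7)*x/14 - sqrt(7)*x**2/392 + sqrt(7)*x**3/5488 - 5*sqrt(7)*x**4/307328 + sqrt(7)*x**5/614656 + O(x**6)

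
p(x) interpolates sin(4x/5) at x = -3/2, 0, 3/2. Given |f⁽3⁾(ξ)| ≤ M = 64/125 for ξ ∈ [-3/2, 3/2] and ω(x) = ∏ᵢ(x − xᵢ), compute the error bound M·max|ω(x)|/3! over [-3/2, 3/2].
8*sqrt(3)/125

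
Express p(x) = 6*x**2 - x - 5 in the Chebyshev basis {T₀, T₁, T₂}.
(-2)T₀ - T₁ + (3)T₂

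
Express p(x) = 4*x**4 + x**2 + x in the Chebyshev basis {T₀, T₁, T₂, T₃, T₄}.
(2)T₀ + T₁ + (5/2)T₂ + (1/2)T₄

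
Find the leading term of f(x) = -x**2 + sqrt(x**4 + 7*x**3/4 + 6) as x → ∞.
7*x/8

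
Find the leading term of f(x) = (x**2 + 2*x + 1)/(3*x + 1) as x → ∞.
x/3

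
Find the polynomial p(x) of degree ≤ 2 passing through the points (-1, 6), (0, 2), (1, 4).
3*x**2 - x + 2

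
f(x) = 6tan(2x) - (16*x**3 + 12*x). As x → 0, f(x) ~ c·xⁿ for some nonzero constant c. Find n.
5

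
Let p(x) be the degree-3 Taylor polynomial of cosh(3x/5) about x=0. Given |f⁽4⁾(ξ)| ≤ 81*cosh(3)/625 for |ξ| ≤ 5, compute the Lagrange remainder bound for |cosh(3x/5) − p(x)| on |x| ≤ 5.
27*cosh(3)/8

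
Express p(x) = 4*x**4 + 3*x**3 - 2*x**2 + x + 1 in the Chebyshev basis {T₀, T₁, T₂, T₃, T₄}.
(3/2)T₀ + (13/4)T₁ + T₂ + (3/4)T₃ + (1/2)T₄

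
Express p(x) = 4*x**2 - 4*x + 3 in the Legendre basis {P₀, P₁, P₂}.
(13/3)P₀ + (-4)P₁ + (8/3)P₂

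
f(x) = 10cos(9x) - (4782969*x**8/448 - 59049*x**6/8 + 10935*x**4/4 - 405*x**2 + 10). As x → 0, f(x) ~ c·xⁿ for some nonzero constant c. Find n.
10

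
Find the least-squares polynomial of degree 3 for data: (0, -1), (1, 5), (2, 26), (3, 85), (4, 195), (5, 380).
-20/21 + (467/126)x + (-101/84)x² + (113/36)x³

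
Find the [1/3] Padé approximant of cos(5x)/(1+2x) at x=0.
(1 - 125*x/24)/(-1925*x**3/48 + 25*x**2/12 - 77*x/24 + 1)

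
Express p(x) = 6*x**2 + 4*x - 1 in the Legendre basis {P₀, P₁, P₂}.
P₀ + (4)P₁ + (4)P₂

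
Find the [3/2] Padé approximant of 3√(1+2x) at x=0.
(3*x**3/4 + 27*x**2/4 + 9*x + 3)/(3*x**2/4 + 2*x + 1)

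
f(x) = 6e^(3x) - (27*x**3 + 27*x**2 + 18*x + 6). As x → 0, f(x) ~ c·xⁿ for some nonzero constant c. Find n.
4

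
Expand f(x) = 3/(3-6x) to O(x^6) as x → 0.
1 + 2*x + 4*x**2 + 8*x**3 + 16*x**4 + 32*x**5 + O(x**6)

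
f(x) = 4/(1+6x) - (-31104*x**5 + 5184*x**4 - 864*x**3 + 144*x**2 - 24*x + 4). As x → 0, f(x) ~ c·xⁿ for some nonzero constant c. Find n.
6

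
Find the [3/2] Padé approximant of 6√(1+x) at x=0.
(3*x**3/16 + 27*x**2/8 + 9*x + 6)/(3*x**2/16 + x + 1)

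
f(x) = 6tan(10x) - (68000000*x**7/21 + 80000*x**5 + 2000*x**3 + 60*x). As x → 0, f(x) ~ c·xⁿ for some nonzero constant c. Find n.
9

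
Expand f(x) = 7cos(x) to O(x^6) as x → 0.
7 - 7*x**2/2 + 7*x**4/24 + O(x**6)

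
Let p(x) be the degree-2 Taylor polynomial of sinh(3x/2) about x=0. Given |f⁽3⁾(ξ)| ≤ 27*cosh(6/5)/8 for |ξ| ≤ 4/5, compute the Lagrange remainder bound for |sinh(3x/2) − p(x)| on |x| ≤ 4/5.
36*cosh(6/5)/125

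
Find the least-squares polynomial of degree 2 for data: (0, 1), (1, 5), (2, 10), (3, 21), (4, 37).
52/35 + (8/35)x + (15/7)x²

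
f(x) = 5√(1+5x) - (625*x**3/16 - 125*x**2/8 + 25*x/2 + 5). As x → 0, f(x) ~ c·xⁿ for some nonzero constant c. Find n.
4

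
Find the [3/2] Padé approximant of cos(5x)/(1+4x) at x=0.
(1675*x**3/21 - 1675*x**2/84 - 4*x + 1)/(1 - 1969*x**2/84)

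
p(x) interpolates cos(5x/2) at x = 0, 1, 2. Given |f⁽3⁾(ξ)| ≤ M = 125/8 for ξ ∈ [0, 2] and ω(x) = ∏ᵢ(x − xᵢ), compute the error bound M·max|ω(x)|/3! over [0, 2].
125*sqrt(3)/216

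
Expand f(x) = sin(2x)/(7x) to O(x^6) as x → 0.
2/7 - 4*x**2/21 + 4*x**4/105 + O(x**6)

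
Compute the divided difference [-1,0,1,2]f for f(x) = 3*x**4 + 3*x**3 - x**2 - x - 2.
9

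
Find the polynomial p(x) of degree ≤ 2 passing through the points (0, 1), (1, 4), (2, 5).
-x**2 + 4*x + 1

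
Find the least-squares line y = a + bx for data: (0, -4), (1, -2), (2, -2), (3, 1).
a = -4, b = 3/2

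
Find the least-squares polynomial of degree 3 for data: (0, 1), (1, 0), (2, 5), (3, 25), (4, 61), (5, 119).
73/63 + (-1597/378)x + (433/252)x² + (83/108)x³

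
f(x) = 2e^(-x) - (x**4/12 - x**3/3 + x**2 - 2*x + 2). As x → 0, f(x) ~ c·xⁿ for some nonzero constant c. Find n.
5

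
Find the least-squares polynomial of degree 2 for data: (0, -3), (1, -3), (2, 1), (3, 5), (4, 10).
-118/35 + (19/35)x + (5/7)x²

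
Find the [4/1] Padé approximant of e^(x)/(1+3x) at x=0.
(7429*x**4/167160 + 3463*x**3/20895 + 6969*x**2/13930 + 6964*x/6965 + 1)/(20894*x/6965 + 1)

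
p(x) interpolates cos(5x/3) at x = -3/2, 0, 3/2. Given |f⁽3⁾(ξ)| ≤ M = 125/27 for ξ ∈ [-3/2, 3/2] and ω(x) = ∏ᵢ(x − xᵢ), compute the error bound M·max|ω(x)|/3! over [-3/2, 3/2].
125*sqrt(3)/216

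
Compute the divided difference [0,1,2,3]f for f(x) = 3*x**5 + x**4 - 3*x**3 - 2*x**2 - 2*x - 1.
78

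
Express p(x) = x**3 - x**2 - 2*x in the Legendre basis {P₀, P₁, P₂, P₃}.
(-1/3)P₀ + (-7/5)P₁ + (-2/3)P₂ + (2/5)P₃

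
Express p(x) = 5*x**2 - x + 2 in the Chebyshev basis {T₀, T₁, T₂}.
(9/2)T₀ - T₁ + (5/2)T₂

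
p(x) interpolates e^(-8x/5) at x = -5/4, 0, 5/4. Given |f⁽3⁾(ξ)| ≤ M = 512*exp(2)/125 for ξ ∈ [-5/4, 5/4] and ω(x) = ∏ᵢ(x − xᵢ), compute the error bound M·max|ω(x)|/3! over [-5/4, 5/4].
8*sqrt(3)*exp(2)/27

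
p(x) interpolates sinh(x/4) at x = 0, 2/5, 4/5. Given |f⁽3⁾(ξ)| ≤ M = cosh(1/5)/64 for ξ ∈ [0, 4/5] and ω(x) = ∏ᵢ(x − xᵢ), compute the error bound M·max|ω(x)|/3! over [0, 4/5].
sqrt(3)*cosh(1/5)/27000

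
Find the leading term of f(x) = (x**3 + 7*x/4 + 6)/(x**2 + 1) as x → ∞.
x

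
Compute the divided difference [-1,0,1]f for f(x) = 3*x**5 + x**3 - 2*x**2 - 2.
-2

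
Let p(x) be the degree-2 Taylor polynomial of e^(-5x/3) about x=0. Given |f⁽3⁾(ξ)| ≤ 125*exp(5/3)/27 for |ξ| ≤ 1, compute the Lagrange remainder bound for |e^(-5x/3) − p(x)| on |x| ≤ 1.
125*exp(5/3)/162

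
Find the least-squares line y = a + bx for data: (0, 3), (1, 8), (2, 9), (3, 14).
a = 17/5, b = 17/5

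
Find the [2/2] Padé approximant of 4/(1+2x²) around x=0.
4/(2*x**2 + 1)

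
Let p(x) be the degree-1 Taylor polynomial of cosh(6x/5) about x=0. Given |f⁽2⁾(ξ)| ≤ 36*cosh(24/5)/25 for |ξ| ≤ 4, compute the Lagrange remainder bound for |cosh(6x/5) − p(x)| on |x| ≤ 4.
288*cosh(24/5)/25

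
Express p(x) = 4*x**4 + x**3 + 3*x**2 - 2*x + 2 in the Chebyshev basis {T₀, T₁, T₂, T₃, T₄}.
(5)T₀ + (-5/4)T₁ + (7/2)T₂ + (1/4)T₃ + (1/2)T₄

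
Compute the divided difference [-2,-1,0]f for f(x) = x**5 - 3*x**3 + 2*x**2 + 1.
-4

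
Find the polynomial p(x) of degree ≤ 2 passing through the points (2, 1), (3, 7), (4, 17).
2*x**2 - 4*x + 1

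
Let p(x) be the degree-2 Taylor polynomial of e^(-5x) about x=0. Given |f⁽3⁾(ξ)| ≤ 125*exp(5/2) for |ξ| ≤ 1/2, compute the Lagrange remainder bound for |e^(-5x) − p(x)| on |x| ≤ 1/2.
125*exp(5/2)/48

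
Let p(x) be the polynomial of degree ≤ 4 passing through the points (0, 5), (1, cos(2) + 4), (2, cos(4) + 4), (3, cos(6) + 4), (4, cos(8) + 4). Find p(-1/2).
189*cos(4)/64 - 45*cos(6)/32 + 35*cos(8)/128 - 105*cos(2)/32 + 827/128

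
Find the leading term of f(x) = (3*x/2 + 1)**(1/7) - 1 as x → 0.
3*x/14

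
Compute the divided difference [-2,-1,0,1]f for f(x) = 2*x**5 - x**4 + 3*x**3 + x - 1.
15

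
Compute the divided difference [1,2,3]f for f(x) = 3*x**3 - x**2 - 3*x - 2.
17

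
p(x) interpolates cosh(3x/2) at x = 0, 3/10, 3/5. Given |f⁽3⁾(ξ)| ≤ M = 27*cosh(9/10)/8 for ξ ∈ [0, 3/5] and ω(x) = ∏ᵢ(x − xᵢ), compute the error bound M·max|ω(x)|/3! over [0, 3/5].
27*sqrt(3)*cosh(9/10)/8000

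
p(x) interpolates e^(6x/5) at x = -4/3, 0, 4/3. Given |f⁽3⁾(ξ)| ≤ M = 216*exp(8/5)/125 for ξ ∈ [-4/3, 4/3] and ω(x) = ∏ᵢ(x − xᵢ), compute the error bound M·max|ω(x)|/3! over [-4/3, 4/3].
512*sqrt(3)*exp(8/5)/3375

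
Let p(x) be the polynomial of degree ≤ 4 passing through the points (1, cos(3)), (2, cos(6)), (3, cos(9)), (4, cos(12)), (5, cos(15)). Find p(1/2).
-105*cos(6)/32 + 189*cos(9)/64 + 315*cos(3)/128 - 45*cos(12)/32 + 35*cos(15)/128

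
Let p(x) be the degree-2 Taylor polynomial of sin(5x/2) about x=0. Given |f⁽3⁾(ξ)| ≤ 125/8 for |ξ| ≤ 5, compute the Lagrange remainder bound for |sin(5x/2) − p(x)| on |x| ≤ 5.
15625/48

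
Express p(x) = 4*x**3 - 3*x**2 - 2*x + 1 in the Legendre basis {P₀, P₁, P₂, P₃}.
(2/5)P₁ + (-2)P₂ + (8/5)P₃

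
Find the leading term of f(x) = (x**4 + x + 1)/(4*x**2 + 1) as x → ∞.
x**2/4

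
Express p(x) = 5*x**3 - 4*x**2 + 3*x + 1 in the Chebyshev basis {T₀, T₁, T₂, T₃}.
-T₀ + (27/4)T₁ + (-2)T₂ + (5/4)T₃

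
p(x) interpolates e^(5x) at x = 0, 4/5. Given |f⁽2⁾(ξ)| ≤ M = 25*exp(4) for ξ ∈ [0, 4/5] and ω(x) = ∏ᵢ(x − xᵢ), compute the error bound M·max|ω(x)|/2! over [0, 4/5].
2*exp(4)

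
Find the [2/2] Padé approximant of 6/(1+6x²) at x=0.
6/(6*x**2 + 1)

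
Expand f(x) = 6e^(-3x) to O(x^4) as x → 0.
6 - 18*x + 27*x**2 - 27*x**3 + O(x**4)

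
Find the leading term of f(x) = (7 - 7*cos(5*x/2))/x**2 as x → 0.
175/8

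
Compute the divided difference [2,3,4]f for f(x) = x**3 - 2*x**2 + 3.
7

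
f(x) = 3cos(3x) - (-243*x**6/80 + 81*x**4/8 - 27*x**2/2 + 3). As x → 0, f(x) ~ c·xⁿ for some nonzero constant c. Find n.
8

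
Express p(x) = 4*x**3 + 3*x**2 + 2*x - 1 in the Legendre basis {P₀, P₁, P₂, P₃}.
(22/5)P₁ + (2)P₂ + (8/5)P₃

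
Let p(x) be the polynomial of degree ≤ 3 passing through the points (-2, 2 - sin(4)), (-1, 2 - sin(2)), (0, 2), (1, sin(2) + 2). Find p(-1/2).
-5*sin(2)/8 + sin(4)/16 + 2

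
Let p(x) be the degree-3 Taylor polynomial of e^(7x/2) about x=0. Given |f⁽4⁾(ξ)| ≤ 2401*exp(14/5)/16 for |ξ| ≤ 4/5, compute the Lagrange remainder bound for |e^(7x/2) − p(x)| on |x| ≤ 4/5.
4802*exp(14/5)/1875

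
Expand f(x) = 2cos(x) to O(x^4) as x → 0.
2 - x**2 + O(x**4)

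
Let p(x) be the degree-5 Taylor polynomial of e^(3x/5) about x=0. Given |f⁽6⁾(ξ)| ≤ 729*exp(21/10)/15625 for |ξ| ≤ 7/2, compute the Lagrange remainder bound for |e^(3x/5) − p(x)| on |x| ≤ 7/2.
9529569*exp(21/10)/80000000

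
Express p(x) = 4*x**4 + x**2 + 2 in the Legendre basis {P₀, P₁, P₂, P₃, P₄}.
(47/15)P₀ + (62/21)P₂ + (32/35)P₄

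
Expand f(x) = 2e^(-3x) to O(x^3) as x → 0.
2 - 6*x + 9*x**2 + O(x**3)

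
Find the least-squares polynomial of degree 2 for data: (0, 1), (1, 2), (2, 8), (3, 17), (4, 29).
27/35 + (-3/70)x + (25/14)x²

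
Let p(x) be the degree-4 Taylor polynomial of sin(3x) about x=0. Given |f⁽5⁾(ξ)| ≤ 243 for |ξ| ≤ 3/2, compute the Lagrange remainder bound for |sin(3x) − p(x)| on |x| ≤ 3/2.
19683/1280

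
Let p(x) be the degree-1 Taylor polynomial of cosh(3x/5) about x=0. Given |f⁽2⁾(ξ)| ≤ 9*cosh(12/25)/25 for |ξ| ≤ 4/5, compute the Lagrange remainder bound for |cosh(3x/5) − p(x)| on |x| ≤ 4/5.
72*cosh(12/25)/625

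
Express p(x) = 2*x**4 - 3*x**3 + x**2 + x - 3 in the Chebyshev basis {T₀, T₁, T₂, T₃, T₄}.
(-7/4)T₀ + (-5/4)T₁ + (3/2)T₂ + (-3/4)T₃ + (1/4)T₄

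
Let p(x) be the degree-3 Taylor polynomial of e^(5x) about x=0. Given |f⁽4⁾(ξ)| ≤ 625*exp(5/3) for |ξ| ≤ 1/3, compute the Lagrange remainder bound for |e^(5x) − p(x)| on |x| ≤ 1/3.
625*exp(5/3)/1944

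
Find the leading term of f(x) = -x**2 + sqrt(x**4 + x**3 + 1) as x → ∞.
x/2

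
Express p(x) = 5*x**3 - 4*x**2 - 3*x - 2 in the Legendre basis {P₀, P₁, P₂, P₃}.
(-10/3)P₀ + (-8/3)P₂ + (2)P₃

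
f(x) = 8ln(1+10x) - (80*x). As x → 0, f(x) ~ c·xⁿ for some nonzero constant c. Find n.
2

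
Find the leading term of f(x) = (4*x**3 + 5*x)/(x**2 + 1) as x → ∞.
4*x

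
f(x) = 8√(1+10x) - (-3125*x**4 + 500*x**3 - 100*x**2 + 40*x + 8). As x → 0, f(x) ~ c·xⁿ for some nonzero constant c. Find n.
5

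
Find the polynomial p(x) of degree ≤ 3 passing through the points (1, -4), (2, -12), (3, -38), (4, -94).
-2*x**3 + 3*x**2 - 3*x - 2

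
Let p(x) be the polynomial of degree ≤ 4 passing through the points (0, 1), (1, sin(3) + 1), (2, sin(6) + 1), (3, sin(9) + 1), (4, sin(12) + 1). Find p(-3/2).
1485*sin(6)/64 - 385*sin(9)/32 - 693*sin(3)/32 + 315*sin(12)/128 + 1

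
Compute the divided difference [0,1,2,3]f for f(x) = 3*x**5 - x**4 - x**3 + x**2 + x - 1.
68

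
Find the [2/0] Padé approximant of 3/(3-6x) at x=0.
4*x**2 + 2*x + 1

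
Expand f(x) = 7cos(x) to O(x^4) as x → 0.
7 - 7*x**2/2 + O(x**4)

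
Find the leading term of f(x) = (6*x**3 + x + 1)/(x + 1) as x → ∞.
6*x**2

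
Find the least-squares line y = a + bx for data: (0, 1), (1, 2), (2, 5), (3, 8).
a = 2/5, b = 12/5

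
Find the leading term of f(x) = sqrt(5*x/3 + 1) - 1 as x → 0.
5*x/6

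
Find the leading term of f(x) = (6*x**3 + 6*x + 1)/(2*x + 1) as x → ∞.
3*x**2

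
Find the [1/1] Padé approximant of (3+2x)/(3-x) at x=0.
(2*x/3 + 1)/(1 - x/3)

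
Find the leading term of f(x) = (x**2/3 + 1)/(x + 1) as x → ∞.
x/3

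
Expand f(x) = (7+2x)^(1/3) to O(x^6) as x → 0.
7**(1/3) + 2*7**(1/3)*x/21 - 4*7**(1/3)*x**2/441 + 40*7**(1/3)*x**3/27783 - 160*7**(1/3)*x**4/583443 + 704*7**(1/3)*x**5/12252303 + O(x**6)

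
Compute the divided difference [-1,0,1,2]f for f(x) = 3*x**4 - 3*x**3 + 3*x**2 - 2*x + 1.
3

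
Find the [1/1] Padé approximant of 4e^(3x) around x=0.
(6*x + 4)/(1 - 3*x/2)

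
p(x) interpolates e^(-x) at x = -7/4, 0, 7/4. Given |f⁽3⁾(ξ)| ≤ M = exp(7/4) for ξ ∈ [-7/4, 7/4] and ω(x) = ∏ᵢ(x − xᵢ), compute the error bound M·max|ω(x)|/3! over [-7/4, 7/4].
343*sqrt(3)*exp(7/4)/1728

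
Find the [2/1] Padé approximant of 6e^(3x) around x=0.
(9*x**2 + 12*x + 6)/(1 - x)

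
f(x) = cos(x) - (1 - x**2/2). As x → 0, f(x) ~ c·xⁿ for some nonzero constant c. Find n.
4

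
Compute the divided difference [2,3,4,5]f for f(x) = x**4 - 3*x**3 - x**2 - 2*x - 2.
11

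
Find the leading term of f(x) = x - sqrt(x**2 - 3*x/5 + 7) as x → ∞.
3/10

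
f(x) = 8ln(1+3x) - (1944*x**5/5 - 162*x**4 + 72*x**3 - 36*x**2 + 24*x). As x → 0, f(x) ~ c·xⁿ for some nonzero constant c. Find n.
6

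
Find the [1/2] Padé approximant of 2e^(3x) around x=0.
(2*x + 2)/(3*x**2/2 - 2*x + 1)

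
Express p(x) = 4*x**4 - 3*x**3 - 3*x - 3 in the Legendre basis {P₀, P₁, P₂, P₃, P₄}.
(-11/5)P₀ + (-24/5)P₁ + (16/7)P₂ + (-6/5)P₃ + (32/35)P₄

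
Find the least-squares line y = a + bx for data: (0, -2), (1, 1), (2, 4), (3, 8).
a = -11/5, b = 33/10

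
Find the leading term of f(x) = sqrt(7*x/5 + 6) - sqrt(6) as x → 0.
7*sqrt(6)*x/60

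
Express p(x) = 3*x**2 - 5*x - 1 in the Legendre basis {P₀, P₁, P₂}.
(-5)P₁ + (2)P₂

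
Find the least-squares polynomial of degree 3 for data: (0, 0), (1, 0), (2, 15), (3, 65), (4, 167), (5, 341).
1/42 + (-421/252)x + (-19/12)x² + (28/9)x³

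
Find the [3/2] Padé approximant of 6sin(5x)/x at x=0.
(30 - 175*x**2/2)/(5*x**2/4 + 1)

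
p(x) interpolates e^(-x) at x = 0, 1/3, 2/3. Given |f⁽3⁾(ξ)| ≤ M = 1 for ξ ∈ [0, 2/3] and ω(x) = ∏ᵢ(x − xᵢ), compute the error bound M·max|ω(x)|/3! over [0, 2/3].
sqrt(3)/729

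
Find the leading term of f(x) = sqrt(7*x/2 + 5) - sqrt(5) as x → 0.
7*sqrt(5)*x/20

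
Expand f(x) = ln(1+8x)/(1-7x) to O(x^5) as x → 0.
8*x + 24*x**2 + 1016*x**3/3 + 4040*x**4/3 + O(x**5)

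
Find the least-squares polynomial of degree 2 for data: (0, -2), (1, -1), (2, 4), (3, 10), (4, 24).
-61/35 + (-99/70)x + (27/14)x²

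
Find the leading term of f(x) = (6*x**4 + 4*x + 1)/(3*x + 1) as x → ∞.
2*x**3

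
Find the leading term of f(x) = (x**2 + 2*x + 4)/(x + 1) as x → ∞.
x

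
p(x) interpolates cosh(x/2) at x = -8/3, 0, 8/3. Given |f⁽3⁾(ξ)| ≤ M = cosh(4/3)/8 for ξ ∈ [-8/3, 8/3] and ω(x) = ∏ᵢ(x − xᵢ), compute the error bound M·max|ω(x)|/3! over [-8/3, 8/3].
64*sqrt(3)*cosh(4/3)/729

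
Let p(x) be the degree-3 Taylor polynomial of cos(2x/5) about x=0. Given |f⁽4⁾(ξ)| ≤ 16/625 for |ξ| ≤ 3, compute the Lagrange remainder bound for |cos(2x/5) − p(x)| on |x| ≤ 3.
54/625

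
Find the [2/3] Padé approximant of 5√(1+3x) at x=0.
(315*x**2/16 + 21*x + 5)/(-27*x**3/160 + 81*x**2/80 + 27*x/10 + 1)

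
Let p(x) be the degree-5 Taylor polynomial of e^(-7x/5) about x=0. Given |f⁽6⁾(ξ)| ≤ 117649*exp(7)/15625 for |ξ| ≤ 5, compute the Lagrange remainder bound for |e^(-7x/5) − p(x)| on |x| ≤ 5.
117649*exp(7)/720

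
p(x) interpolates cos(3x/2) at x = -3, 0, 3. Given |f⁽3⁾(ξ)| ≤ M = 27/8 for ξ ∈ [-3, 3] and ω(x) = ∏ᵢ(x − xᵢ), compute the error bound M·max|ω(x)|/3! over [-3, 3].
27*sqrt(3)/8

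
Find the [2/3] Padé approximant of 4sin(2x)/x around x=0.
(8 - 56*x**2/15)/(x**2/5 + 1)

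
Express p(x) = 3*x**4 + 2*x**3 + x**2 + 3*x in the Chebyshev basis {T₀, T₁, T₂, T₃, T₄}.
(13/8)T₀ + (9/2)T₁ + (2)T₂ + (1/2)T₃ + (3/8)T₄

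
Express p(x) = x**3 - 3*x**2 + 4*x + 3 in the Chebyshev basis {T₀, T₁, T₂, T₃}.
(3/2)T₀ + (19/4)T₁ + (-3/2)T₂ + (1/4)T₃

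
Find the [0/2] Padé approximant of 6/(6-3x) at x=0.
1/(1 - x/2)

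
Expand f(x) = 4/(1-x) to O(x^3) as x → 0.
4 + 4*x + 4*x**2 + O(x**3)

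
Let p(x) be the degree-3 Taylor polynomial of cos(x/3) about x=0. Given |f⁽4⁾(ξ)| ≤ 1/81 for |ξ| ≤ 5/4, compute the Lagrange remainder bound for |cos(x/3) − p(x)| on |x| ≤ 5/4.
625/497664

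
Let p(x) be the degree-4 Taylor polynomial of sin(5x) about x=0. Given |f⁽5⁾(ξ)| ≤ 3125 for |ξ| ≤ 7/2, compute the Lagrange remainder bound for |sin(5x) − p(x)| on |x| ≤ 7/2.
10504375/768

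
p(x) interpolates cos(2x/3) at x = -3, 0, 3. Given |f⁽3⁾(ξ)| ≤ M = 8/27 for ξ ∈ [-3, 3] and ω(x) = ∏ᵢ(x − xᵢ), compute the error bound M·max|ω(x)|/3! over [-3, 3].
8*sqrt(3)/27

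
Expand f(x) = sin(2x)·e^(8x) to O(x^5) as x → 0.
2*x + 16*x**2 + 188*x**3/3 + 160*x**4 + O(x**5)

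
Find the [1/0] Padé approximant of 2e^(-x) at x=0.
2 - 2*x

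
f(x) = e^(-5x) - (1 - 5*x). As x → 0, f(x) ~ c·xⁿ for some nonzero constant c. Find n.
2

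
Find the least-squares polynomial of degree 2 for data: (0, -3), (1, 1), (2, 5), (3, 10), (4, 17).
-14/5 + (29/10)x + (1/2)x²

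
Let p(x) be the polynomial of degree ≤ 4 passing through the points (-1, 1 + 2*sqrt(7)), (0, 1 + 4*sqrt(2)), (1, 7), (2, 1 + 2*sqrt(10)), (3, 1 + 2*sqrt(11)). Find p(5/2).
-73/32 - 5*sqrt(7)/64 + 7*sqrt(2)/8 + 35*sqrt(11)/64 + 35*sqrt(10)/16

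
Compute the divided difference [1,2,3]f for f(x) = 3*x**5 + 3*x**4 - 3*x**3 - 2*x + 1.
327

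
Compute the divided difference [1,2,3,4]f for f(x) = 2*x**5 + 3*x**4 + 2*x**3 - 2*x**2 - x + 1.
162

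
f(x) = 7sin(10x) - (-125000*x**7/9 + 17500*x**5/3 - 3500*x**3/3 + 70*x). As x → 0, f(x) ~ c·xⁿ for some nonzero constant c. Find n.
9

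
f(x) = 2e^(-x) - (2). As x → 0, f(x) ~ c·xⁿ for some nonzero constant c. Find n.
1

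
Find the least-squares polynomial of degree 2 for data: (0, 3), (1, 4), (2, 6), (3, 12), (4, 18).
3 + (-1/5)x + x²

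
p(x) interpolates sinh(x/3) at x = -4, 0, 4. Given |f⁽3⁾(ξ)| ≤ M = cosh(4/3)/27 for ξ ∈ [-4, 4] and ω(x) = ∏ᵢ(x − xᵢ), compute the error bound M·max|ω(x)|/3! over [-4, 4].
64*sqrt(3)*cosh(4/3)/729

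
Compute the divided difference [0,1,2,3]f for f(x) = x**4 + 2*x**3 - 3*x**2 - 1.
8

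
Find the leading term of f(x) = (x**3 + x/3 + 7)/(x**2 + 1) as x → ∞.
x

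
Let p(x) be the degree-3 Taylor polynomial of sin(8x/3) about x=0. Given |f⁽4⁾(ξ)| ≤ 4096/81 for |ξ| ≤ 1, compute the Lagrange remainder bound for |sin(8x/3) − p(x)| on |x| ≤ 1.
512/243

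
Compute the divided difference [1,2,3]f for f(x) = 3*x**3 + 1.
18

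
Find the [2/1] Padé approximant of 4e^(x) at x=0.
(2*x**2/3 + 8*x/3 + 4)/(1 - x/3)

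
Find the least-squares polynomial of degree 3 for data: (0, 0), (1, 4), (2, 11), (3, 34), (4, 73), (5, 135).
37/126 + (923/756)x + (131/252)x² + (25/27)x³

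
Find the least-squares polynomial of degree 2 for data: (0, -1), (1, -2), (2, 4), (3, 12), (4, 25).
-46/35 + (-69/35)x + (15/7)x²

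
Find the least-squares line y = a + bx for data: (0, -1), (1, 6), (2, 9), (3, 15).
a = -2/5, b = 51/10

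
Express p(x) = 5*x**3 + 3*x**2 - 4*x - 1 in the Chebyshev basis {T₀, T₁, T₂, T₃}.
(1/2)T₀ + (-1/4)T₁ + (3/2)T₂ + (5/4)T₃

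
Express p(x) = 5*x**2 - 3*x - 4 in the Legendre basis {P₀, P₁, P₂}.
(-7/3)P₀ + (-3)P₁ + (10/3)P₂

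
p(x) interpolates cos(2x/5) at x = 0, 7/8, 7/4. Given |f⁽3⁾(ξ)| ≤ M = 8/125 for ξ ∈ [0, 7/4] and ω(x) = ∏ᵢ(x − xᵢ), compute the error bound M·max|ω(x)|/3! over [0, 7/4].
343*sqrt(3)/216000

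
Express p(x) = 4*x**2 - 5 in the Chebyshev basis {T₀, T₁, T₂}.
(-3)T₀ + (2)T₂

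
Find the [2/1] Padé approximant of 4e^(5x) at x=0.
(50*x**2/3 + 40*x/3 + 4)/(1 - 5*x/3)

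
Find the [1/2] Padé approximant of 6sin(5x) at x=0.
30*x/(25*x**2/6 + 1)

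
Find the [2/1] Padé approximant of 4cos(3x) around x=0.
4 - 18*x**2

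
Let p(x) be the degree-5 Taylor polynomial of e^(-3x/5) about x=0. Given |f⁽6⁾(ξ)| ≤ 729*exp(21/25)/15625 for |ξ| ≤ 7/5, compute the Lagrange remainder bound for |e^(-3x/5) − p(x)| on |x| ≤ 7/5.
9529569*exp(21/25)/19531250000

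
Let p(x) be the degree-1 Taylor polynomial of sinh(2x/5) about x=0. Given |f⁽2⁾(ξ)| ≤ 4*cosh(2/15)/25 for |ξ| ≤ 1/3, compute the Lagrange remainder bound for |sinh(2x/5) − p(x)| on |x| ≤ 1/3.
2*cosh(2/15)/225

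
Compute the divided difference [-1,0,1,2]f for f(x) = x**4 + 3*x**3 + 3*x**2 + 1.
5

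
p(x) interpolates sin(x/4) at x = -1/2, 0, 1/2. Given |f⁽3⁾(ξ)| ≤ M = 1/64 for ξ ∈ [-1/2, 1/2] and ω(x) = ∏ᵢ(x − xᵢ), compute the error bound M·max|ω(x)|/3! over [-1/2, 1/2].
sqrt(3)/13824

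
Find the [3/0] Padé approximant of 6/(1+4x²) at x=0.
6 - 24*x**2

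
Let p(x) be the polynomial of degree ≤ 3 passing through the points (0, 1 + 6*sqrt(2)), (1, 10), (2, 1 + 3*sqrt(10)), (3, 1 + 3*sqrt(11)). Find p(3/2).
-3*sqrt(11)/16 - 3*sqrt(2)/8 + 27*sqrt(10)/16 + 97/16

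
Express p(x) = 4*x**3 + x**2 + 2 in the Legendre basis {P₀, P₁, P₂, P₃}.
(7/3)P₀ + (12/5)P₁ + (2/3)P₂ + (8/5)P₃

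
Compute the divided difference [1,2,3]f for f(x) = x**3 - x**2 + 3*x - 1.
5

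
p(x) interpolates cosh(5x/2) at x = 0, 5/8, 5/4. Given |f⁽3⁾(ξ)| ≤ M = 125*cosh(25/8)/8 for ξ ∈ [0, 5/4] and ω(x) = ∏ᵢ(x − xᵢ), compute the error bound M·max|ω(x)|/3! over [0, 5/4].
15625*sqrt(3)*cosh(25/8)/110592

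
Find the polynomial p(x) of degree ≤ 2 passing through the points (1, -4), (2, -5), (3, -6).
-x - 3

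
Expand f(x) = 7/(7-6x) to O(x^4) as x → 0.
1 + 6*x/7 + 36*x**2/49 + 216*x**3/343 + O(x**4)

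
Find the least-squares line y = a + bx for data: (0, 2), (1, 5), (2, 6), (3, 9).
a = 11/5, b = 11/5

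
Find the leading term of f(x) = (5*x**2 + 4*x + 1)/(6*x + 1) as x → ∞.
5*x/6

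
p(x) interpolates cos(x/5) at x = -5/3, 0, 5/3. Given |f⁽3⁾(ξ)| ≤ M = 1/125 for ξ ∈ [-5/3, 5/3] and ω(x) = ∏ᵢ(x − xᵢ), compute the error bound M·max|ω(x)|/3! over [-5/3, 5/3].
sqrt(3)/729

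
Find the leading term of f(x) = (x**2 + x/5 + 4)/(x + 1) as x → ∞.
x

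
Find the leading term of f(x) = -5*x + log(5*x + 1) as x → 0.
-25*x**2/2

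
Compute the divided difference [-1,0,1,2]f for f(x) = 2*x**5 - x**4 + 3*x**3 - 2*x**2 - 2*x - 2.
11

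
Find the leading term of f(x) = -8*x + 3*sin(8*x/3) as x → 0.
-256*x**3/27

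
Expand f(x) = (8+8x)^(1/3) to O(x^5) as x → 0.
2 + 2*x/3 - 2*x**2/9 + 10*x**3/81 - 20*x**4/243 + O(x**5)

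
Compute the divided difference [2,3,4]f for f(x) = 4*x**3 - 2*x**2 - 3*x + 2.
34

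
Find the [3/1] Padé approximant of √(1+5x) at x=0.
(-125*x**3/64 + 75*x**2/16 + 45*x/8 + 1)/(25*x/8 + 1)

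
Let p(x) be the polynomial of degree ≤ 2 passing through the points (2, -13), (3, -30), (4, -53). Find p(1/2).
5/4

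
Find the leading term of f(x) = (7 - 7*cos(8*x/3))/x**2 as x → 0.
224/9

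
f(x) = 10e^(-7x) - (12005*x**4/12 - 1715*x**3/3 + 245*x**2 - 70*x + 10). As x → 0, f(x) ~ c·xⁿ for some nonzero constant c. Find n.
5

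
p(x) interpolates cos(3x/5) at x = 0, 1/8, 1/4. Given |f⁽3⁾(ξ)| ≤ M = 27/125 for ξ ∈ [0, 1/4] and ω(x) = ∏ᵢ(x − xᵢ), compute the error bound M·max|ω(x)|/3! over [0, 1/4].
sqrt(3)/64000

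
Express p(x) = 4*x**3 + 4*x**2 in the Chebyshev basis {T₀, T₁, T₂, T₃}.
(2)T₀ + (3)T₁ + (2)T₂ + T₃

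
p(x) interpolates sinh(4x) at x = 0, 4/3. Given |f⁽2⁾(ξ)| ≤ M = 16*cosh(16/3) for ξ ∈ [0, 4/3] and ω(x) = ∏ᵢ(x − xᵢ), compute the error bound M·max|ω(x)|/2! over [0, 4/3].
32*cosh(16/3)/9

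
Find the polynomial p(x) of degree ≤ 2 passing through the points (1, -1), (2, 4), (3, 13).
2*x**2 - x - 2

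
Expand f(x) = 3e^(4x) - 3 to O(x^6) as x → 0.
12*x + 24*x**2 + 32*x**3 + 32*x**4 + 128*x**5/5 + O(x**6)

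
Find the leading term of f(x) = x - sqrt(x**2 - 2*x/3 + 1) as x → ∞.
1/3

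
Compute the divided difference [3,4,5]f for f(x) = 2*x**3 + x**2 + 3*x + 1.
25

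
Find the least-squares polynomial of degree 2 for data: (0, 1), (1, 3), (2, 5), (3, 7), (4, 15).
53/35 + (-8/35)x + (6/7)x²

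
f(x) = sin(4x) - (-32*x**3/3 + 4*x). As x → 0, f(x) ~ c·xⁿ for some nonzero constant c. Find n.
5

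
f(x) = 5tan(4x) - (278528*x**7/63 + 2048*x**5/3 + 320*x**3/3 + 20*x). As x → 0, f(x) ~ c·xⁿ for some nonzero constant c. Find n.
9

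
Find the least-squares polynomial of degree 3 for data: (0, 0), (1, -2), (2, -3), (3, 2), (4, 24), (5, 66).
1/63 + (34/189)x + (-209/63)x² + (32/27)x³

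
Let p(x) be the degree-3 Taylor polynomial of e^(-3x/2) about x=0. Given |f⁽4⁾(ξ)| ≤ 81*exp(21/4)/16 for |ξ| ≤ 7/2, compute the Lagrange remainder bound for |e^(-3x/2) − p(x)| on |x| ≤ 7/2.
64827*exp(21/4)/2048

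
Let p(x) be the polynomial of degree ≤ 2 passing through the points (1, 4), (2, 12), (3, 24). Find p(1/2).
3/2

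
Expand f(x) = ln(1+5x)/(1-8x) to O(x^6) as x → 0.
5*x + 55*x**2/2 + 785*x**3/3 + 23245*x**4/12 + 48365*x**5/3 + O(x**6)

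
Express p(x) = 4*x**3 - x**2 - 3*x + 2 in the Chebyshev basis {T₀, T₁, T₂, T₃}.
(3/2)T₀ + (-1/2)T₂ + T₃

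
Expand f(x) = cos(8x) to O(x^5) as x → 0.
1 - 32*x**2 + 512*x**4/3 + O(x**5)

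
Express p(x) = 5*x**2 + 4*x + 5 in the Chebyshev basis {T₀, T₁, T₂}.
(15/2)T₀ + (4)T₁ + (5/2)T₂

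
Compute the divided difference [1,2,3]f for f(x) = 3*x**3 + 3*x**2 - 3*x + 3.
21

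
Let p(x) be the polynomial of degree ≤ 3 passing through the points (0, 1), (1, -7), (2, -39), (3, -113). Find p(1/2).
-9/8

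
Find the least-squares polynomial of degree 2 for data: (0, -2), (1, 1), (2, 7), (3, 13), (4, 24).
-67/35 + (64/35)x + (8/7)x²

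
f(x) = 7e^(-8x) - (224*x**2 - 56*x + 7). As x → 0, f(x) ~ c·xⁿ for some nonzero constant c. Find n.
3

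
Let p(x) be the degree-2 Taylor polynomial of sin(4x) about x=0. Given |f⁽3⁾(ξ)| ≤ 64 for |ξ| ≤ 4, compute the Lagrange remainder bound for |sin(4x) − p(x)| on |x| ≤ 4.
2048/3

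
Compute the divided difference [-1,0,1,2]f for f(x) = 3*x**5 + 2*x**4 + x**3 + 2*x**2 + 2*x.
20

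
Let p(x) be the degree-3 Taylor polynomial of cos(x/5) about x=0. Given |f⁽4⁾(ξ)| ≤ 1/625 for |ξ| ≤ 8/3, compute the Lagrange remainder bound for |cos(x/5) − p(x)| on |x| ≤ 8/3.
512/151875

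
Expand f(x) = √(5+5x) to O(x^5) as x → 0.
sqrt(5) + sqrt(5)*x/2 - sqrt(5)*x**2/8 + sqrt(5)*x**3/16 - 5*sqrt(5)*x**4/128 + O(x**5)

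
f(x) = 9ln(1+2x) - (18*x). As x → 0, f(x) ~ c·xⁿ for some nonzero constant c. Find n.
2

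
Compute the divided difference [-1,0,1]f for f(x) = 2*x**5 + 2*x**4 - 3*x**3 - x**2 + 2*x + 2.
1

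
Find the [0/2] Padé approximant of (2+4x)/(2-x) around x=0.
1/(5*x**2 - 5*x/2 + 1)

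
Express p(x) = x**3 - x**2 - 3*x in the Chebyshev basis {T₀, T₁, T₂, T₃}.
(-1/2)T₀ + (-9/4)T₁ + (-1/2)T₂ + (1/4)T₃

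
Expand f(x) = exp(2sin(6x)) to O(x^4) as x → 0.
1 + 12*x + 72*x**2 + 216*x**3 + O(x**4)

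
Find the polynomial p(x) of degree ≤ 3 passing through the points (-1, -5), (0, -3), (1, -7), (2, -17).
-3*x**2 - x - 3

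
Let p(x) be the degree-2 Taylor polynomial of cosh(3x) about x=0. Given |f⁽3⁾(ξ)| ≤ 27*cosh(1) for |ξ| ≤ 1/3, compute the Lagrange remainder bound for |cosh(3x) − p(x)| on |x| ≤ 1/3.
cosh(1)/6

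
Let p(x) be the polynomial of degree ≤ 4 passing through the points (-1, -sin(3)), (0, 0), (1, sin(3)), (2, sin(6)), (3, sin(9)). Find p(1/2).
3*sin(9)/128 - 5*sin(6)/32 + 95*sin(3)/128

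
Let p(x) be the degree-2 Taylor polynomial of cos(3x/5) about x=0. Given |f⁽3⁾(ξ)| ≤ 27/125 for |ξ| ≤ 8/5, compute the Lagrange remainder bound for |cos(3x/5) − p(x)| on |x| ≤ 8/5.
2304/15625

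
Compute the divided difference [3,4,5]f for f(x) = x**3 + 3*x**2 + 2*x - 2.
15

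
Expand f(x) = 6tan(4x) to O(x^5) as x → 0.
24*x + 128*x**3 + O(x**5)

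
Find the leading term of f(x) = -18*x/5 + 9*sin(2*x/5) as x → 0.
-12*x**3/125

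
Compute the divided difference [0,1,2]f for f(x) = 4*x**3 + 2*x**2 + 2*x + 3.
14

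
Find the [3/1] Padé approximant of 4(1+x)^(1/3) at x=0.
(-4*x**3/81 + 4*x**2/9 + 4*x + 4)/(2*x/3 + 1)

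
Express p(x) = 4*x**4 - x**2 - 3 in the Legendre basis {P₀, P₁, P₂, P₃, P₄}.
(-38/15)P₀ + (34/21)P₂ + (32/35)P₄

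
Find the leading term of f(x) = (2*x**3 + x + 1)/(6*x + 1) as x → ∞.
x**2/3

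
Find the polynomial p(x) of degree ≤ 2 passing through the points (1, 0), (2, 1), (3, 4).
x**2 - 2*x + 1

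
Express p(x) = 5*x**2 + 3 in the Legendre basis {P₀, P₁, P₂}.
(14/3)P₀ + (10/3)P₂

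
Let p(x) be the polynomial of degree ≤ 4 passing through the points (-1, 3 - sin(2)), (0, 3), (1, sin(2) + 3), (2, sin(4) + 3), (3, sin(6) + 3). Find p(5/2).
35*sin(4)/32 - 65*sin(2)/128 + 35*sin(6)/128 + 3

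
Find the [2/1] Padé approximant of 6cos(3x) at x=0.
6 - 27*x**2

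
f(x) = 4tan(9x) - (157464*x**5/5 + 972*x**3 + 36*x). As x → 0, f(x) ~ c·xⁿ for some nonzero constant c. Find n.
7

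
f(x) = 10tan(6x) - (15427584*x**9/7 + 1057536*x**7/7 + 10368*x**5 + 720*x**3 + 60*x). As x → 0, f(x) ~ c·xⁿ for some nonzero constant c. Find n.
11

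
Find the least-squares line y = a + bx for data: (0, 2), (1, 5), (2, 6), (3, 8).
a = 12/5, b = 19/10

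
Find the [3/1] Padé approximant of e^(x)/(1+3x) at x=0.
(503*x**3/2784 + 115*x**2/232 + 465*x/464 + 1)/(1393*x/464 + 1)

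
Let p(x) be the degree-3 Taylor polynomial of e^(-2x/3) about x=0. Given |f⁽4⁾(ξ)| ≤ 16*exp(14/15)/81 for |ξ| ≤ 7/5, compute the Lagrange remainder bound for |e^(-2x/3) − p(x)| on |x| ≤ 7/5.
4802*exp(14/15)/151875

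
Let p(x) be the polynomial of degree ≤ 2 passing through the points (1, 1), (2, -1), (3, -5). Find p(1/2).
5/4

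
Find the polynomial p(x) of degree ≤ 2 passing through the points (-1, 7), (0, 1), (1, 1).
3*x**2 - 3*x + 1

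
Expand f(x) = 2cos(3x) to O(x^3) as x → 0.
2 - 9*x**2 + O(x**3)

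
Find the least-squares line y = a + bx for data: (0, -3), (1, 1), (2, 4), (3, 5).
a = -23/10, b = 27/10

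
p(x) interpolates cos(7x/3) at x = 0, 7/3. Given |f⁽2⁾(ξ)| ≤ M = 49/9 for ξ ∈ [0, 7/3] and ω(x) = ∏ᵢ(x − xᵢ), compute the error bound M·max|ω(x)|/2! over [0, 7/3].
2401/648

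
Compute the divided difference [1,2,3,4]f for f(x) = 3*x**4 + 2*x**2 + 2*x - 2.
30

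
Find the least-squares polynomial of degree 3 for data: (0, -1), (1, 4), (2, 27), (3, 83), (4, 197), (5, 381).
-62/63 + (529/189)x + (-197/252)x² + (335/108)x³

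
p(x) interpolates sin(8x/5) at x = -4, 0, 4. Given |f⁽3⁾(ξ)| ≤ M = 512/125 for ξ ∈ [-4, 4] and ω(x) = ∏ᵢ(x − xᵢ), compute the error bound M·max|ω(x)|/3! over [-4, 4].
32768*sqrt(3)/3375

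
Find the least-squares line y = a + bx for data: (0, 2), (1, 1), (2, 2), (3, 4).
a = 6/5, b = 7/10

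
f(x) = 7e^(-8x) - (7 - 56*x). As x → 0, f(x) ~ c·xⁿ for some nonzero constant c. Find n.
2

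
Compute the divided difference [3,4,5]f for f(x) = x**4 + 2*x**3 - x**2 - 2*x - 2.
120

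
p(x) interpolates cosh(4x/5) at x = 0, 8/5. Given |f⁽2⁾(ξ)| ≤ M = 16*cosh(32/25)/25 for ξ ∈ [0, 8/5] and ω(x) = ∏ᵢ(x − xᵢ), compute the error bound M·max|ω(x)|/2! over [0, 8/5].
128*cosh(32/25)/625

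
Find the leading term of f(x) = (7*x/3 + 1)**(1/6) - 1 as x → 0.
7*x/18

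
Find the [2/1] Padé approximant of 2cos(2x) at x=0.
2 - 4*x**2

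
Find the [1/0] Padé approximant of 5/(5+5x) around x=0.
1 - x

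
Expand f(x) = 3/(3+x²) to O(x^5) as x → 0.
1 - x**2/3 + x**4/9 + O(x**5)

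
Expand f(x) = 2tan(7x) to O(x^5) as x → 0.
14*x + 686*x**3/3 + O(x**5)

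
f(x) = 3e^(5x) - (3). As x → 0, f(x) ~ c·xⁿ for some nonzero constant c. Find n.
1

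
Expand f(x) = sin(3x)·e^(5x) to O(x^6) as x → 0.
3*x + 15*x**2 + 33*x**3 + 40*x**4 + 239*x**5/10 + O(x**6)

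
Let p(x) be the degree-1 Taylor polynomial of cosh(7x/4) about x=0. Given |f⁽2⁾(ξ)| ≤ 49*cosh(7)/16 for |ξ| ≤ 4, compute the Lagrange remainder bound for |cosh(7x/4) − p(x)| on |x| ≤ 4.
49*cosh(7)/2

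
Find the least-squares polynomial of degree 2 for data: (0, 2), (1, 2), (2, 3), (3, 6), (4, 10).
71/35 + (-6/7)x + (5/7)x²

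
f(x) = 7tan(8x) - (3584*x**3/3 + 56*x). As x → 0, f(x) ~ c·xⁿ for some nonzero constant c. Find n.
5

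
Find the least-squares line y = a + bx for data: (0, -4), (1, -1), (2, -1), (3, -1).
a = -31/10, b = 9/10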